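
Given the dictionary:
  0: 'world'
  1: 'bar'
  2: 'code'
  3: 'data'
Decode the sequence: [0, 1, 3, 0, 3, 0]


Look up each index in the dictionary:
  0 -> 'world'
  1 -> 'bar'
  3 -> 'data'
  0 -> 'world'
  3 -> 'data'
  0 -> 'world'

Decoded: "world bar data world data world"


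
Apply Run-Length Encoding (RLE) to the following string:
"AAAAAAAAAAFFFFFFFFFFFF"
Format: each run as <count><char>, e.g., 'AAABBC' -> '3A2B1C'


Scanning runs left to right:
  i=0: run of 'A' x 10 -> '10A'
  i=10: run of 'F' x 12 -> '12F'

RLE = 10A12F


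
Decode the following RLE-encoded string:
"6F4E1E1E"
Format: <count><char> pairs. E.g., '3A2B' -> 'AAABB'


Expanding each <count><char> pair:
  6F -> 'FFFFFF'
  4E -> 'EEEE'
  1E -> 'E'
  1E -> 'E'

Decoded = FFFFFFEEEEEE


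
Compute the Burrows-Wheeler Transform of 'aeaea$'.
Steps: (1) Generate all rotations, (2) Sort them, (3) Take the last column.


Rotations (sorted):
  0: $aeaea -> last char: a
  1: a$aeae -> last char: e
  2: aea$ae -> last char: e
  3: aeaea$ -> last char: $
  4: ea$aea -> last char: a
  5: eaea$a -> last char: a


BWT = aee$aa


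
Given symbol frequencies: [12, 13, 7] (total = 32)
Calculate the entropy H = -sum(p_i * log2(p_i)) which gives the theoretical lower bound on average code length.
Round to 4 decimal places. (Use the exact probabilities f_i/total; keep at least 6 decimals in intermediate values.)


Per-symbol terms -p_i * log2(p_i) with p_i = f_i/32:
  p = 12/32 = 0.375000: log2(p) = -1.415037, -p*log2(p) = 0.530639
  p = 13/32 = 0.406250: log2(p) = -1.299560, -p*log2(p) = 0.527946
  p = 7/32 = 0.218750: log2(p) = -2.192645, -p*log2(p) = 0.479641
H = 0.530639 + 0.527946 + 0.479641 = 1.538226

H = 1.5382 bits/symbol


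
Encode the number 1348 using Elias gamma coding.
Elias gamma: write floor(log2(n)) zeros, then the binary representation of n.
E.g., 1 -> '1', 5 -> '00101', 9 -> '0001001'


num_bits = floor(log2(1348)) + 1 = 11
leading_zeros = num_bits - 1 = 10
binary(1348) = 10101000100

Elias gamma(1348) = '0000000000' + '10101000100' = 000000000010101000100 (21 bits)


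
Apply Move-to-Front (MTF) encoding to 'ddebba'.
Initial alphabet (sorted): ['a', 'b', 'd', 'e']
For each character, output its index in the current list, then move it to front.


MTF encoding:
'd': index 2 in ['a', 'b', 'd', 'e'] -> ['d', 'a', 'b', 'e']
'd': index 0 in ['d', 'a', 'b', 'e'] -> ['d', 'a', 'b', 'e']
'e': index 3 in ['d', 'a', 'b', 'e'] -> ['e', 'd', 'a', 'b']
'b': index 3 in ['e', 'd', 'a', 'b'] -> ['b', 'e', 'd', 'a']
'b': index 0 in ['b', 'e', 'd', 'a'] -> ['b', 'e', 'd', 'a']
'a': index 3 in ['b', 'e', 'd', 'a'] -> ['a', 'b', 'e', 'd']


Output: [2, 0, 3, 3, 0, 3]


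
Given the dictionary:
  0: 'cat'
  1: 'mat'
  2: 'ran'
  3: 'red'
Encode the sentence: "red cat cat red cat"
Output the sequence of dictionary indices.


Look up each word in the dictionary:
  'red' -> 3
  'cat' -> 0
  'cat' -> 0
  'red' -> 3
  'cat' -> 0

Encoded: [3, 0, 0, 3, 0]


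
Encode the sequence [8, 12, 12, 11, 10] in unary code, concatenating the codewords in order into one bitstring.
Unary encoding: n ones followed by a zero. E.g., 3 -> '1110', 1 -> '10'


Encode each number as n ones followed by a terminating 0:
  8 -> 111111110 (9 bits)
  12 -> 1111111111110 (13 bits)
  12 -> 1111111111110 (13 bits)
  11 -> 111111111110 (12 bits)
  10 -> 11111111110 (11 bits)
Total length = 9 + 13 + 13 + 12 + 11 = 58 bits.

Unary([8, 12, 12, 11, 10]) = 1111111101111111111110111111111111011111111111011111111110 (58 bits)


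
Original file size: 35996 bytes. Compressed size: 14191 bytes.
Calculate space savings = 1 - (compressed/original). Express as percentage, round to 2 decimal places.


ratio = compressed/original = 14191/35996 = 0.394238
savings = 1 - ratio = 1 - 0.394238 = 0.605762
as a percentage: 0.605762 * 100 = 60.58%

Space savings = 1 - 14191/35996 = 60.58%


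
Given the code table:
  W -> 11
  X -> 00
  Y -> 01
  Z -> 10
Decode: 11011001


Decoding:
11 -> W
01 -> Y
10 -> Z
01 -> Y


Result: WYZY


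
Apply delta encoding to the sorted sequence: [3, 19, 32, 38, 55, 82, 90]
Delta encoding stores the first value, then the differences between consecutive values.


First value: 3
Deltas:
  19 - 3 = 16
  32 - 19 = 13
  38 - 32 = 6
  55 - 38 = 17
  82 - 55 = 27
  90 - 82 = 8


Delta encoded: [3, 16, 13, 6, 17, 27, 8]


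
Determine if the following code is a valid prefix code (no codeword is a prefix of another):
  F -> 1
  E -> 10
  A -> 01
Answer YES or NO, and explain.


Checking each pair (does one codeword prefix another?):
  F='1' vs E='10': prefix -- VIOLATION

NO -- this is NOT a valid prefix code. F (1) is a prefix of E (10).


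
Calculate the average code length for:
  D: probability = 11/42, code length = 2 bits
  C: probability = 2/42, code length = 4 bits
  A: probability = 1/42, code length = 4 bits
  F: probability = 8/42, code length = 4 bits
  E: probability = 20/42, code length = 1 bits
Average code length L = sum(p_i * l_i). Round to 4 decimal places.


Weighted contributions p_i * l_i:
  D: (11/42) * 2 = 22/42
  C: (2/42) * 4 = 8/42
  A: (1/42) * 4 = 4/42
  F: (8/42) * 4 = 32/42
  E: (20/42) * 1 = 20/42
Sum = (22 + 8 + 4 + 32 + 20)/42 = 86/42

L = 86/42 = 2.0476 bits/symbol


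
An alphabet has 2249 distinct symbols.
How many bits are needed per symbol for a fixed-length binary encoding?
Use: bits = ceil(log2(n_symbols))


log2(2249) = 11.1351
Bracket: 2^11 = 2048 < 2249 <= 2^12 = 4096
So ceil(log2(2249)) = 12

bits = ceil(log2(2249)) = ceil(11.1351) = 12 bits


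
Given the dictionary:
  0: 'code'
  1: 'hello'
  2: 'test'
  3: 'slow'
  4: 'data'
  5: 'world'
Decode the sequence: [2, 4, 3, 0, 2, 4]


Look up each index in the dictionary:
  2 -> 'test'
  4 -> 'data'
  3 -> 'slow'
  0 -> 'code'
  2 -> 'test'
  4 -> 'data'

Decoded: "test data slow code test data"


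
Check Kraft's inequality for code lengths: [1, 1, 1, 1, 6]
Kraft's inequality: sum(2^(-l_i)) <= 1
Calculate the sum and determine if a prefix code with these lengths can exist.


Sum = 2^(-1) + 2^(-1) + 2^(-1) + 2^(-1) + 2^(-6)
    = 0.5 + 0.5 + 0.5 + 0.5 + 0.015625
    = 129/64 = 2.015625
Since 2.015625 > 1, Kraft's inequality is NOT satisfied.
A prefix code with these lengths CANNOT exist.

Kraft sum = 2.015625. Not satisfied.


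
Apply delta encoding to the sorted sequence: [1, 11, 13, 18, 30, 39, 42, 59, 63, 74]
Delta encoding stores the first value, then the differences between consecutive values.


First value: 1
Deltas:
  11 - 1 = 10
  13 - 11 = 2
  18 - 13 = 5
  30 - 18 = 12
  39 - 30 = 9
  42 - 39 = 3
  59 - 42 = 17
  63 - 59 = 4
  74 - 63 = 11


Delta encoded: [1, 10, 2, 5, 12, 9, 3, 17, 4, 11]


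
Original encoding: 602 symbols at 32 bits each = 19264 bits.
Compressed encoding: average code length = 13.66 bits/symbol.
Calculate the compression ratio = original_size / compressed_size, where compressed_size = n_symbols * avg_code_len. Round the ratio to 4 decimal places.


original_size = n_symbols * orig_bits = 602 * 32 = 19264 bits
compressed_size = n_symbols * avg_code_len = 602 * 13.66 = 8223.32 bits
ratio = original_size / compressed_size = 19264 / 8223.32 = 2.3426

Compression ratio = 2.3426


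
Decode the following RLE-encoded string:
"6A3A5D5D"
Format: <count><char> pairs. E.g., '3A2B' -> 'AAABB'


Expanding each <count><char> pair:
  6A -> 'AAAAAA'
  3A -> 'AAA'
  5D -> 'DDDDD'
  5D -> 'DDDDD'

Decoded = AAAAAAAAADDDDDDDDDD


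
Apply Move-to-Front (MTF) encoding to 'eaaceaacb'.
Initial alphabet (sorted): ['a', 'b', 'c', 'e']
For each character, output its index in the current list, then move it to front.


MTF encoding:
'e': index 3 in ['a', 'b', 'c', 'e'] -> ['e', 'a', 'b', 'c']
'a': index 1 in ['e', 'a', 'b', 'c'] -> ['a', 'e', 'b', 'c']
'a': index 0 in ['a', 'e', 'b', 'c'] -> ['a', 'e', 'b', 'c']
'c': index 3 in ['a', 'e', 'b', 'c'] -> ['c', 'a', 'e', 'b']
'e': index 2 in ['c', 'a', 'e', 'b'] -> ['e', 'c', 'a', 'b']
'a': index 2 in ['e', 'c', 'a', 'b'] -> ['a', 'e', 'c', 'b']
'a': index 0 in ['a', 'e', 'c', 'b'] -> ['a', 'e', 'c', 'b']
'c': index 2 in ['a', 'e', 'c', 'b'] -> ['c', 'a', 'e', 'b']
'b': index 3 in ['c', 'a', 'e', 'b'] -> ['b', 'c', 'a', 'e']


Output: [3, 1, 0, 3, 2, 2, 0, 2, 3]


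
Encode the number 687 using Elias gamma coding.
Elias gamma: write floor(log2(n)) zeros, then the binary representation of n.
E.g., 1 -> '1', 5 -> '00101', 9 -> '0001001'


num_bits = floor(log2(687)) + 1 = 10
leading_zeros = num_bits - 1 = 9
binary(687) = 1010101111

Elias gamma(687) = '000000000' + '1010101111' = 0000000001010101111 (19 bits)


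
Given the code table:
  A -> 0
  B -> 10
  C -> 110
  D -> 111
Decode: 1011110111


Decoding:
10 -> B
111 -> D
10 -> B
111 -> D


Result: BDBD


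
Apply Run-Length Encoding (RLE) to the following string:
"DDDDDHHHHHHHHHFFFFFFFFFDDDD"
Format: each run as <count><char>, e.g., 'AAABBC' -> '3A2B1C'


Scanning runs left to right:
  i=0: run of 'D' x 5 -> '5D'
  i=5: run of 'H' x 9 -> '9H'
  i=14: run of 'F' x 9 -> '9F'
  i=23: run of 'D' x 4 -> '4D'

RLE = 5D9H9F4D


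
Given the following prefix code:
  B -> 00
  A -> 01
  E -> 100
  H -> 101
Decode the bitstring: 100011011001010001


Decoding step by step:
Bits 100 -> E
Bits 01 -> A
Bits 101 -> H
Bits 100 -> E
Bits 101 -> H
Bits 00 -> B
Bits 01 -> A


Decoded message: EAHEHBA


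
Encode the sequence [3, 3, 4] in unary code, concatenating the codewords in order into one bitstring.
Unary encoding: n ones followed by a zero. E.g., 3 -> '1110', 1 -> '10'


Encode each number as n ones followed by a terminating 0:
  3 -> 1110 (4 bits)
  3 -> 1110 (4 bits)
  4 -> 11110 (5 bits)
Total length = 4 + 4 + 5 = 13 bits.

Unary([3, 3, 4]) = 1110111011110 (13 bits)


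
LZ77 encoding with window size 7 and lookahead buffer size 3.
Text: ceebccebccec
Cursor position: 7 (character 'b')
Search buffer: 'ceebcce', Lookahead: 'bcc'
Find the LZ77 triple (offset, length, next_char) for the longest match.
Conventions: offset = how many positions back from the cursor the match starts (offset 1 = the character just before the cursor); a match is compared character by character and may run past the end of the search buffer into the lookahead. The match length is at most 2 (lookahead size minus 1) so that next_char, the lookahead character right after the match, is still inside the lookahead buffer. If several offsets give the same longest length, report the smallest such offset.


Try each offset into the search buffer:
  offset=1 (pos 6, char 'e'): match length 0
  offset=2 (pos 5, char 'c'): match length 0
  offset=3 (pos 4, char 'c'): match length 0
  offset=4 (pos 3, char 'b'): match length 2
  offset=5 (pos 2, char 'e'): match length 0
  offset=6 (pos 1, char 'e'): match length 0
  offset=7 (pos 0, char 'c'): match length 0
Longest match has length 2 at offset 4.
next_char = character at position 7 + 2 = 9 -> 'c'

Best match: offset=4, length=2 (matching 'bc' starting at position 3)
LZ77 triple: (4, 2, 'c')


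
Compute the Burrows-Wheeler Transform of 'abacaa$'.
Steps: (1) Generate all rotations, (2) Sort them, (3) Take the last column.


Rotations (sorted):
  0: $abacaa -> last char: a
  1: a$abaca -> last char: a
  2: aa$abac -> last char: c
  3: abacaa$ -> last char: $
  4: acaa$ab -> last char: b
  5: bacaa$a -> last char: a
  6: caa$aba -> last char: a


BWT = aac$baa


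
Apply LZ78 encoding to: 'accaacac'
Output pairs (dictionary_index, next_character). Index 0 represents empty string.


LZ78 encoding steps:
Dictionary: {0: ''}
Step 1: w='' (idx 0), next='a' -> output (0, 'a'), add 'a' as idx 1
Step 2: w='' (idx 0), next='c' -> output (0, 'c'), add 'c' as idx 2
Step 3: w='c' (idx 2), next='a' -> output (2, 'a'), add 'ca' as idx 3
Step 4: w='a' (idx 1), next='c' -> output (1, 'c'), add 'ac' as idx 4
Step 5: w='ac' (idx 4), end of input -> output (4, '')


Encoded: [(0, 'a'), (0, 'c'), (2, 'a'), (1, 'c'), (4, '')]


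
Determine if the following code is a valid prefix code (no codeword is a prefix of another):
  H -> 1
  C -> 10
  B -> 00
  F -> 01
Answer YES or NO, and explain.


Checking each pair (does one codeword prefix another?):
  H='1' vs C='10': prefix -- VIOLATION

NO -- this is NOT a valid prefix code. H (1) is a prefix of C (10).


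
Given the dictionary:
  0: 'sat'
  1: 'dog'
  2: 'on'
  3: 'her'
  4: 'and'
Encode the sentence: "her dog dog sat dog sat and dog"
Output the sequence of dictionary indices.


Look up each word in the dictionary:
  'her' -> 3
  'dog' -> 1
  'dog' -> 1
  'sat' -> 0
  'dog' -> 1
  'sat' -> 0
  'and' -> 4
  'dog' -> 1

Encoded: [3, 1, 1, 0, 1, 0, 4, 1]


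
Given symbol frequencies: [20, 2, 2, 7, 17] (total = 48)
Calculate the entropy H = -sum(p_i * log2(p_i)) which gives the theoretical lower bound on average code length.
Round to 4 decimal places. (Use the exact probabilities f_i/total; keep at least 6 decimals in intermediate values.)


Per-symbol terms -p_i * log2(p_i) with p_i = f_i/48:
  p = 20/48 = 0.416667: log2(p) = -1.263034, -p*log2(p) = 0.526264
  p = 2/48 = 0.041667: log2(p) = -4.584963, -p*log2(p) = 0.191040
  p = 2/48 = 0.041667: log2(p) = -4.584963, -p*log2(p) = 0.191040
  p = 7/48 = 0.145833: log2(p) = -2.777608, -p*log2(p) = 0.405068
  p = 17/48 = 0.354167: log2(p) = -1.497500, -p*log2(p) = 0.530364
H = 0.526264 + 0.191040 + 0.191040 + 0.405068 + 0.530364 = 1.843776

H = 1.8438 bits/symbol


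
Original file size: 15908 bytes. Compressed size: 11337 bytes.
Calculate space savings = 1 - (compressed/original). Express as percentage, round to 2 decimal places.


ratio = compressed/original = 11337/15908 = 0.71266
savings = 1 - ratio = 1 - 0.71266 = 0.28734
as a percentage: 0.28734 * 100 = 28.73%

Space savings = 1 - 11337/15908 = 28.73%


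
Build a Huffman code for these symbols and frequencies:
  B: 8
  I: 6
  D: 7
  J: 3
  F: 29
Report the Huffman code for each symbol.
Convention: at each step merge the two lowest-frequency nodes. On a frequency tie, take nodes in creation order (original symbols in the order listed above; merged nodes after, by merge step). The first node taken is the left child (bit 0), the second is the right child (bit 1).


Huffman tree construction:
Step 1: Merge J(3) + I(6) = 9
Step 2: Merge D(7) + B(8) = 15
Step 3: Merge (J+I)(9) + (D+B)(15) = 24
Step 4: Merge ((J+I)+(D+B))(24) + F(29) = 53
Read each symbol's code off the tree from the root (left child = 0, right child = 1).

Codes:
  B: 011 (length 3)
  I: 001 (length 3)
  D: 010 (length 3)
  J: 000 (length 3)
  F: 1 (length 1)
Average code length: 101/53 = 1.9057 bits/symbol


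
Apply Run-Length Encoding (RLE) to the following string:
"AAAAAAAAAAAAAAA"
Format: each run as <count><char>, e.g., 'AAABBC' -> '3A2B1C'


Scanning runs left to right:
  i=0: run of 'A' x 15 -> '15A'

RLE = 15A


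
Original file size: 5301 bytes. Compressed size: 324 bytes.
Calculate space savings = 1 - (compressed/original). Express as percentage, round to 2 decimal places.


ratio = compressed/original = 324/5301 = 0.061121
savings = 1 - ratio = 1 - 0.061121 = 0.938879
as a percentage: 0.938879 * 100 = 93.89%

Space savings = 1 - 324/5301 = 93.89%


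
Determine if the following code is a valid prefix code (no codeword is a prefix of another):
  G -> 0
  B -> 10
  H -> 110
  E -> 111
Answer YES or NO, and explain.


Checking each pair (does one codeword prefix another?):
  G='0' vs B='10': no prefix
  G='0' vs H='110': no prefix
  G='0' vs E='111': no prefix
  B='10' vs G='0': no prefix
  B='10' vs H='110': no prefix
  B='10' vs E='111': no prefix
  H='110' vs G='0': no prefix
  H='110' vs B='10': no prefix
  H='110' vs E='111': no prefix
  E='111' vs G='0': no prefix
  E='111' vs B='10': no prefix
  E='111' vs H='110': no prefix
No violation found over all pairs.

YES -- this is a valid prefix code. No codeword is a prefix of any other codeword.


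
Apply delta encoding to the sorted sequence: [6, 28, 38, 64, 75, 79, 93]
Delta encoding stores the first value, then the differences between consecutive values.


First value: 6
Deltas:
  28 - 6 = 22
  38 - 28 = 10
  64 - 38 = 26
  75 - 64 = 11
  79 - 75 = 4
  93 - 79 = 14


Delta encoded: [6, 22, 10, 26, 11, 4, 14]


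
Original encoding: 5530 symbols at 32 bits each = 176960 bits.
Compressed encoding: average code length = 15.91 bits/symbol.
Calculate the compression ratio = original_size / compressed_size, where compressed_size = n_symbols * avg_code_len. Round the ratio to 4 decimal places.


original_size = n_symbols * orig_bits = 5530 * 32 = 176960 bits
compressed_size = n_symbols * avg_code_len = 5530 * 15.91 = 87982.3 bits
ratio = original_size / compressed_size = 176960 / 87982.3 = 2.0113

Compression ratio = 2.0113


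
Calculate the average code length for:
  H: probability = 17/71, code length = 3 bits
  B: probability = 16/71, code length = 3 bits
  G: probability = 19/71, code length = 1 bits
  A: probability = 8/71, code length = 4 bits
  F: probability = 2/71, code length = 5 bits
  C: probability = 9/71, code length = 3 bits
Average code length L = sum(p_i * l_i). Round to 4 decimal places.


Weighted contributions p_i * l_i:
  H: (17/71) * 3 = 51/71
  B: (16/71) * 3 = 48/71
  G: (19/71) * 1 = 19/71
  A: (8/71) * 4 = 32/71
  F: (2/71) * 5 = 10/71
  C: (9/71) * 3 = 27/71
Sum = (51 + 48 + 19 + 32 + 10 + 27)/71 = 187/71

L = 187/71 = 2.6338 bits/symbol


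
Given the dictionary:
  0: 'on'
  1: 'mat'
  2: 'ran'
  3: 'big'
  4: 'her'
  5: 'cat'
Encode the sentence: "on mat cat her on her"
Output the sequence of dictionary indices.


Look up each word in the dictionary:
  'on' -> 0
  'mat' -> 1
  'cat' -> 5
  'her' -> 4
  'on' -> 0
  'her' -> 4

Encoded: [0, 1, 5, 4, 0, 4]


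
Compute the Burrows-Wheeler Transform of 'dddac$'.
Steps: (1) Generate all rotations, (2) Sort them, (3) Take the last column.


Rotations (sorted):
  0: $dddac -> last char: c
  1: ac$ddd -> last char: d
  2: c$ddda -> last char: a
  3: dac$dd -> last char: d
  4: ddac$d -> last char: d
  5: dddac$ -> last char: $


BWT = cdadd$


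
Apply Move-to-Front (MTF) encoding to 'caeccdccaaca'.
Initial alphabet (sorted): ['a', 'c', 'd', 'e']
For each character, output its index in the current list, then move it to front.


MTF encoding:
'c': index 1 in ['a', 'c', 'd', 'e'] -> ['c', 'a', 'd', 'e']
'a': index 1 in ['c', 'a', 'd', 'e'] -> ['a', 'c', 'd', 'e']
'e': index 3 in ['a', 'c', 'd', 'e'] -> ['e', 'a', 'c', 'd']
'c': index 2 in ['e', 'a', 'c', 'd'] -> ['c', 'e', 'a', 'd']
'c': index 0 in ['c', 'e', 'a', 'd'] -> ['c', 'e', 'a', 'd']
'd': index 3 in ['c', 'e', 'a', 'd'] -> ['d', 'c', 'e', 'a']
'c': index 1 in ['d', 'c', 'e', 'a'] -> ['c', 'd', 'e', 'a']
'c': index 0 in ['c', 'd', 'e', 'a'] -> ['c', 'd', 'e', 'a']
'a': index 3 in ['c', 'd', 'e', 'a'] -> ['a', 'c', 'd', 'e']
'a': index 0 in ['a', 'c', 'd', 'e'] -> ['a', 'c', 'd', 'e']
'c': index 1 in ['a', 'c', 'd', 'e'] -> ['c', 'a', 'd', 'e']
'a': index 1 in ['c', 'a', 'd', 'e'] -> ['a', 'c', 'd', 'e']


Output: [1, 1, 3, 2, 0, 3, 1, 0, 3, 0, 1, 1]


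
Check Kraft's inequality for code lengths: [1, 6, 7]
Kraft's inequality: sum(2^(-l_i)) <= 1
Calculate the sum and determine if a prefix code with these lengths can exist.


Sum = 2^(-1) + 2^(-6) + 2^(-7)
    = 0.5 + 0.015625 + 0.0078125
    = 67/128 = 0.5234375
Since 0.5234375 <= 1, Kraft's inequality IS satisfied.
A prefix code with these lengths CAN exist.

Kraft sum = 0.5234375. Satisfied.


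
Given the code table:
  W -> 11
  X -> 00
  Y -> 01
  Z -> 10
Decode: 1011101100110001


Decoding:
10 -> Z
11 -> W
10 -> Z
11 -> W
00 -> X
11 -> W
00 -> X
01 -> Y


Result: ZWZWXWXY


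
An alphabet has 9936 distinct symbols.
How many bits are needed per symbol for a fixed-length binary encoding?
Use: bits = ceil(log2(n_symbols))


log2(9936) = 13.2784
Bracket: 2^13 = 8192 < 9936 <= 2^14 = 16384
So ceil(log2(9936)) = 14

bits = ceil(log2(9936)) = ceil(13.2784) = 14 bits


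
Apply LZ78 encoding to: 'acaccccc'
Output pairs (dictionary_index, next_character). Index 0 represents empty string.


LZ78 encoding steps:
Dictionary: {0: ''}
Step 1: w='' (idx 0), next='a' -> output (0, 'a'), add 'a' as idx 1
Step 2: w='' (idx 0), next='c' -> output (0, 'c'), add 'c' as idx 2
Step 3: w='a' (idx 1), next='c' -> output (1, 'c'), add 'ac' as idx 3
Step 4: w='c' (idx 2), next='c' -> output (2, 'c'), add 'cc' as idx 4
Step 5: w='cc' (idx 4), end of input -> output (4, '')


Encoded: [(0, 'a'), (0, 'c'), (1, 'c'), (2, 'c'), (4, '')]


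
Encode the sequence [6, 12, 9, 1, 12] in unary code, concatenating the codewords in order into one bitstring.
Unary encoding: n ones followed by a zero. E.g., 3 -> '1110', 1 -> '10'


Encode each number as n ones followed by a terminating 0:
  6 -> 1111110 (7 bits)
  12 -> 1111111111110 (13 bits)
  9 -> 1111111110 (10 bits)
  1 -> 10 (2 bits)
  12 -> 1111111111110 (13 bits)
Total length = 7 + 13 + 10 + 2 + 13 = 45 bits.

Unary([6, 12, 9, 1, 12]) = 111111011111111111101111111110101111111111110 (45 bits)


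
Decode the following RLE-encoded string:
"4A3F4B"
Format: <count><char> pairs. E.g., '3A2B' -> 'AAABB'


Expanding each <count><char> pair:
  4A -> 'AAAA'
  3F -> 'FFF'
  4B -> 'BBBB'

Decoded = AAAAFFFBBBB


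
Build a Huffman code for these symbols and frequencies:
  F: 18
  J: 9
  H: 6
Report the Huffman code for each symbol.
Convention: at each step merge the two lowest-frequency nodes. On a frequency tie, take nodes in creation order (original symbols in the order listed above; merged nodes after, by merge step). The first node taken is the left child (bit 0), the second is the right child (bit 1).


Huffman tree construction:
Step 1: Merge H(6) + J(9) = 15
Step 2: Merge (H+J)(15) + F(18) = 33
Read each symbol's code off the tree from the root (left child = 0, right child = 1).

Codes:
  F: 1 (length 1)
  J: 01 (length 2)
  H: 00 (length 2)
Average code length: 48/33 = 1.4545 bits/symbol


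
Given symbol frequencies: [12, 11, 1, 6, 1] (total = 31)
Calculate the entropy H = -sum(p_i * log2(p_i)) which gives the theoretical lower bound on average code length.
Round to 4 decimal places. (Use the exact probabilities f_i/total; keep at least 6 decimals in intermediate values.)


Per-symbol terms -p_i * log2(p_i) with p_i = f_i/31:
  p = 12/31 = 0.387097: log2(p) = -1.369234, -p*log2(p) = 0.530026
  p = 11/31 = 0.354839: log2(p) = -1.494765, -p*log2(p) = 0.530400
  p = 1/31 = 0.032258: log2(p) = -4.954196, -p*log2(p) = 0.159813
  p = 6/31 = 0.193548: log2(p) = -2.369234, -p*log2(p) = 0.458561
  p = 1/31 = 0.032258: log2(p) = -4.954196, -p*log2(p) = 0.159813
H = 0.530026 + 0.530400 + 0.159813 + 0.458561 + 0.159813 = 1.838613

H = 1.8386 bits/symbol


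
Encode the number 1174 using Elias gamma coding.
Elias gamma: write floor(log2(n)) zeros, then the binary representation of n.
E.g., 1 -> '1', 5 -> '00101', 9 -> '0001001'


num_bits = floor(log2(1174)) + 1 = 11
leading_zeros = num_bits - 1 = 10
binary(1174) = 10010010110

Elias gamma(1174) = '0000000000' + '10010010110' = 000000000010010010110 (21 bits)


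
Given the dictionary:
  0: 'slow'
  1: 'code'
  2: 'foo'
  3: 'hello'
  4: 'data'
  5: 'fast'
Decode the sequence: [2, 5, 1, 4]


Look up each index in the dictionary:
  2 -> 'foo'
  5 -> 'fast'
  1 -> 'code'
  4 -> 'data'

Decoded: "foo fast code data"


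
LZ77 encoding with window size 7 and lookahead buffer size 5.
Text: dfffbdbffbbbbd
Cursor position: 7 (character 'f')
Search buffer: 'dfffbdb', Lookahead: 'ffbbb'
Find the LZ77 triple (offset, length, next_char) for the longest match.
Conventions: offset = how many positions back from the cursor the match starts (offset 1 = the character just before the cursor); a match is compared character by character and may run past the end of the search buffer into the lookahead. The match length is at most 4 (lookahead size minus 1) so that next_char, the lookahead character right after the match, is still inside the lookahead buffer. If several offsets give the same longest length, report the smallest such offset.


Try each offset into the search buffer:
  offset=1 (pos 6, char 'b'): match length 0
  offset=2 (pos 5, char 'd'): match length 0
  offset=3 (pos 4, char 'b'): match length 0
  offset=4 (pos 3, char 'f'): match length 1
  offset=5 (pos 2, char 'f'): match length 3
  offset=6 (pos 1, char 'f'): match length 2
  offset=7 (pos 0, char 'd'): match length 0
Longest match has length 3 at offset 5.
next_char = character at position 7 + 3 = 10 -> 'b'

Best match: offset=5, length=3 (matching 'ffb' starting at position 2)
LZ77 triple: (5, 3, 'b')


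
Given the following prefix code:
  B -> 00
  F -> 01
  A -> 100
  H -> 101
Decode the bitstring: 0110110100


Decoding step by step:
Bits 01 -> F
Bits 101 -> H
Bits 101 -> H
Bits 00 -> B


Decoded message: FHHB


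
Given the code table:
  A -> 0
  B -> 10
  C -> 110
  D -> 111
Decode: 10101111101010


Decoding:
10 -> B
10 -> B
111 -> D
110 -> C
10 -> B
10 -> B


Result: BBDCBB


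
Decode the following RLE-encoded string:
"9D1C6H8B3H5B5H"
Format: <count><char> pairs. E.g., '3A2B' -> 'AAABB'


Expanding each <count><char> pair:
  9D -> 'DDDDDDDDD'
  1C -> 'C'
  6H -> 'HHHHHH'
  8B -> 'BBBBBBBB'
  3H -> 'HHH'
  5B -> 'BBBBB'
  5H -> 'HHHHH'

Decoded = DDDDDDDDDCHHHHHHBBBBBBBBHHHBBBBBHHHHH


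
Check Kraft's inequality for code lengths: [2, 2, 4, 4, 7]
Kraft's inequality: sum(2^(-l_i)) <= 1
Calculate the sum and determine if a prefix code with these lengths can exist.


Sum = 2^(-2) + 2^(-2) + 2^(-4) + 2^(-4) + 2^(-7)
    = 0.25 + 0.25 + 0.0625 + 0.0625 + 0.0078125
    = 81/128 = 0.6328125
Since 0.6328125 <= 1, Kraft's inequality IS satisfied.
A prefix code with these lengths CAN exist.

Kraft sum = 0.6328125. Satisfied.


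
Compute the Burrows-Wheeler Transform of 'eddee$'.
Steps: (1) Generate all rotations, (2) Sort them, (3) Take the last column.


Rotations (sorted):
  0: $eddee -> last char: e
  1: ddee$e -> last char: e
  2: dee$ed -> last char: d
  3: e$edde -> last char: e
  4: eddee$ -> last char: $
  5: ee$edd -> last char: d


BWT = eede$d


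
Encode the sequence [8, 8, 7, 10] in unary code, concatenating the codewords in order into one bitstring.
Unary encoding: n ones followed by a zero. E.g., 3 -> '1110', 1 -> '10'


Encode each number as n ones followed by a terminating 0:
  8 -> 111111110 (9 bits)
  8 -> 111111110 (9 bits)
  7 -> 11111110 (8 bits)
  10 -> 11111111110 (11 bits)
Total length = 9 + 9 + 8 + 11 = 37 bits.

Unary([8, 8, 7, 10]) = 1111111101111111101111111011111111110 (37 bits)


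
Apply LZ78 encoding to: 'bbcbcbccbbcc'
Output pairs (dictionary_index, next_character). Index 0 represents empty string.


LZ78 encoding steps:
Dictionary: {0: ''}
Step 1: w='' (idx 0), next='b' -> output (0, 'b'), add 'b' as idx 1
Step 2: w='b' (idx 1), next='c' -> output (1, 'c'), add 'bc' as idx 2
Step 3: w='bc' (idx 2), next='b' -> output (2, 'b'), add 'bcb' as idx 3
Step 4: w='' (idx 0), next='c' -> output (0, 'c'), add 'c' as idx 4
Step 5: w='c' (idx 4), next='b' -> output (4, 'b'), add 'cb' as idx 5
Step 6: w='bc' (idx 2), next='c' -> output (2, 'c'), add 'bcc' as idx 6


Encoded: [(0, 'b'), (1, 'c'), (2, 'b'), (0, 'c'), (4, 'b'), (2, 'c')]


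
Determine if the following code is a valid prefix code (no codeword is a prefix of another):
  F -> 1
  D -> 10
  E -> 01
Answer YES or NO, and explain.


Checking each pair (does one codeword prefix another?):
  F='1' vs D='10': prefix -- VIOLATION

NO -- this is NOT a valid prefix code. F (1) is a prefix of D (10).


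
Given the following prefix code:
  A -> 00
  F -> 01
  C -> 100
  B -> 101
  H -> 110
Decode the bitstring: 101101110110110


Decoding step by step:
Bits 101 -> B
Bits 101 -> B
Bits 110 -> H
Bits 110 -> H
Bits 110 -> H


Decoded message: BBHHH


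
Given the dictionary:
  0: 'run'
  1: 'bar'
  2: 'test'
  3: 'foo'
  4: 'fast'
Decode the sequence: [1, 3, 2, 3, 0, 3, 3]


Look up each index in the dictionary:
  1 -> 'bar'
  3 -> 'foo'
  2 -> 'test'
  3 -> 'foo'
  0 -> 'run'
  3 -> 'foo'
  3 -> 'foo'

Decoded: "bar foo test foo run foo foo"


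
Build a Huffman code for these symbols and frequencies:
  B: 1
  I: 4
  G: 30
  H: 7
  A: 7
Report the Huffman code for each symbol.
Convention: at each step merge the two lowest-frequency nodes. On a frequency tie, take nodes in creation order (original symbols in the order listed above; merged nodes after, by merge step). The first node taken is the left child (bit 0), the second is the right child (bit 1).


Huffman tree construction:
Step 1: Merge B(1) + I(4) = 5
Step 2: Merge (B+I)(5) + H(7) = 12
Step 3: Merge A(7) + ((B+I)+H)(12) = 19
Step 4: Merge (A+((B+I)+H))(19) + G(30) = 49
Read each symbol's code off the tree from the root (left child = 0, right child = 1).

Codes:
  B: 0100 (length 4)
  I: 0101 (length 4)
  G: 1 (length 1)
  H: 011 (length 3)
  A: 00 (length 2)
Average code length: 85/49 = 1.7347 bits/symbol


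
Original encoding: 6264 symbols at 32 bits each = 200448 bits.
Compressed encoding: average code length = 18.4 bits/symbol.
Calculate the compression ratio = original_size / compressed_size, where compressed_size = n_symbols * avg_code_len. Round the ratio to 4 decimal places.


original_size = n_symbols * orig_bits = 6264 * 32 = 200448 bits
compressed_size = n_symbols * avg_code_len = 6264 * 18.4 = 115257.6 bits
ratio = original_size / compressed_size = 200448 / 115257.6 = 1.7391

Compression ratio = 1.7391


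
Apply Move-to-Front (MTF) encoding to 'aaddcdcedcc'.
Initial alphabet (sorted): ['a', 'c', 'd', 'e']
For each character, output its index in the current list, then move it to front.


MTF encoding:
'a': index 0 in ['a', 'c', 'd', 'e'] -> ['a', 'c', 'd', 'e']
'a': index 0 in ['a', 'c', 'd', 'e'] -> ['a', 'c', 'd', 'e']
'd': index 2 in ['a', 'c', 'd', 'e'] -> ['d', 'a', 'c', 'e']
'd': index 0 in ['d', 'a', 'c', 'e'] -> ['d', 'a', 'c', 'e']
'c': index 2 in ['d', 'a', 'c', 'e'] -> ['c', 'd', 'a', 'e']
'd': index 1 in ['c', 'd', 'a', 'e'] -> ['d', 'c', 'a', 'e']
'c': index 1 in ['d', 'c', 'a', 'e'] -> ['c', 'd', 'a', 'e']
'e': index 3 in ['c', 'd', 'a', 'e'] -> ['e', 'c', 'd', 'a']
'd': index 2 in ['e', 'c', 'd', 'a'] -> ['d', 'e', 'c', 'a']
'c': index 2 in ['d', 'e', 'c', 'a'] -> ['c', 'd', 'e', 'a']
'c': index 0 in ['c', 'd', 'e', 'a'] -> ['c', 'd', 'e', 'a']


Output: [0, 0, 2, 0, 2, 1, 1, 3, 2, 2, 0]


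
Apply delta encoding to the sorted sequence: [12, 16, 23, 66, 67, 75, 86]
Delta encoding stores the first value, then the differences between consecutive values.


First value: 12
Deltas:
  16 - 12 = 4
  23 - 16 = 7
  66 - 23 = 43
  67 - 66 = 1
  75 - 67 = 8
  86 - 75 = 11


Delta encoded: [12, 4, 7, 43, 1, 8, 11]


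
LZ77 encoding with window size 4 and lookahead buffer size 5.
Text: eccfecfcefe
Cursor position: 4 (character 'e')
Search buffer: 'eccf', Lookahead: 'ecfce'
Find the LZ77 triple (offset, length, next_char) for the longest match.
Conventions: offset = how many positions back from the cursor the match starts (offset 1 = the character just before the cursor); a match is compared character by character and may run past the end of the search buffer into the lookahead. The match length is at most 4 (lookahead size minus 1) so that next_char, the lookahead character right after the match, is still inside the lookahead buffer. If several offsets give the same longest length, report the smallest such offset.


Try each offset into the search buffer:
  offset=1 (pos 3, char 'f'): match length 0
  offset=2 (pos 2, char 'c'): match length 0
  offset=3 (pos 1, char 'c'): match length 0
  offset=4 (pos 0, char 'e'): match length 2
Longest match has length 2 at offset 4.
next_char = character at position 4 + 2 = 6 -> 'f'

Best match: offset=4, length=2 (matching 'ec' starting at position 0)
LZ77 triple: (4, 2, 'f')


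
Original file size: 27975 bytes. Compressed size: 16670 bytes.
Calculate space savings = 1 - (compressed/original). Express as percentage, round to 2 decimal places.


ratio = compressed/original = 16670/27975 = 0.595889
savings = 1 - ratio = 1 - 0.595889 = 0.404111
as a percentage: 0.404111 * 100 = 40.41%

Space savings = 1 - 16670/27975 = 40.41%


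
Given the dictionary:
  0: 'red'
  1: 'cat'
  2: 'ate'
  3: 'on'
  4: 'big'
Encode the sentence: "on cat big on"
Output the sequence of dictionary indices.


Look up each word in the dictionary:
  'on' -> 3
  'cat' -> 1
  'big' -> 4
  'on' -> 3

Encoded: [3, 1, 4, 3]


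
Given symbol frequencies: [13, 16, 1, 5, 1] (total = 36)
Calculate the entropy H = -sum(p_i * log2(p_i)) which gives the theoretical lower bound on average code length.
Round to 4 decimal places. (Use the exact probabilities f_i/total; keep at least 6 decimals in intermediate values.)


Per-symbol terms -p_i * log2(p_i) with p_i = f_i/36:
  p = 13/36 = 0.361111: log2(p) = -1.469485, -p*log2(p) = 0.530647
  p = 16/36 = 0.444444: log2(p) = -1.169925, -p*log2(p) = 0.519967
  p = 1/36 = 0.027778: log2(p) = -5.169925, -p*log2(p) = 0.143609
  p = 5/36 = 0.138889: log2(p) = -2.847997, -p*log2(p) = 0.395555
  p = 1/36 = 0.027778: log2(p) = -5.169925, -p*log2(p) = 0.143609
H = 0.530647 + 0.519967 + 0.143609 + 0.395555 + 0.143609 = 1.733387

H = 1.7334 bits/symbol


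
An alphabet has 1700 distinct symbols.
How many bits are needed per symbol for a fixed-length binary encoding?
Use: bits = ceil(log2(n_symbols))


log2(1700) = 10.7313
Bracket: 2^10 = 1024 < 1700 <= 2^11 = 2048
So ceil(log2(1700)) = 11

bits = ceil(log2(1700)) = ceil(10.7313) = 11 bits


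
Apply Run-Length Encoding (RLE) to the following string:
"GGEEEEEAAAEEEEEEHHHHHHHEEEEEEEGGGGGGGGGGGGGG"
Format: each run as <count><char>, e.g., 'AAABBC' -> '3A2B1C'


Scanning runs left to right:
  i=0: run of 'G' x 2 -> '2G'
  i=2: run of 'E' x 5 -> '5E'
  i=7: run of 'A' x 3 -> '3A'
  i=10: run of 'E' x 6 -> '6E'
  i=16: run of 'H' x 7 -> '7H'
  i=23: run of 'E' x 7 -> '7E'
  i=30: run of 'G' x 14 -> '14G'

RLE = 2G5E3A6E7H7E14G


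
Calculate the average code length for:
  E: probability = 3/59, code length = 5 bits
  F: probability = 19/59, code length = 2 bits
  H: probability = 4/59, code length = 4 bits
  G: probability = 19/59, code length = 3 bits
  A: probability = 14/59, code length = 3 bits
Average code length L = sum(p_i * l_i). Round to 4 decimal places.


Weighted contributions p_i * l_i:
  E: (3/59) * 5 = 15/59
  F: (19/59) * 2 = 38/59
  H: (4/59) * 4 = 16/59
  G: (19/59) * 3 = 57/59
  A: (14/59) * 3 = 42/59
Sum = (15 + 38 + 16 + 57 + 42)/59 = 168/59

L = 168/59 = 2.8475 bits/symbol


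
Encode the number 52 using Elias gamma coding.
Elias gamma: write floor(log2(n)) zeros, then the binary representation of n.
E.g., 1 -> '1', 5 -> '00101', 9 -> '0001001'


num_bits = floor(log2(52)) + 1 = 6
leading_zeros = num_bits - 1 = 5
binary(52) = 110100

Elias gamma(52) = '00000' + '110100' = 00000110100 (11 bits)


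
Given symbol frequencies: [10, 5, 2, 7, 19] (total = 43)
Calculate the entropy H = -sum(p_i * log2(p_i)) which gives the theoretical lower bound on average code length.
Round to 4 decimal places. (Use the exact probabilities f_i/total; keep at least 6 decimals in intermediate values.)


Per-symbol terms -p_i * log2(p_i) with p_i = f_i/43:
  p = 10/43 = 0.232558: log2(p) = -2.104337, -p*log2(p) = 0.489381
  p = 5/43 = 0.116279: log2(p) = -3.104337, -p*log2(p) = 0.360969
  p = 2/43 = 0.046512: log2(p) = -4.426265, -p*log2(p) = 0.205873
  p = 7/43 = 0.162791: log2(p) = -2.618910, -p*log2(p) = 0.426334
  p = 19/43 = 0.441860: log2(p) = -1.178337, -p*log2(p) = 0.520661
H = 0.489381 + 0.360969 + 0.205873 + 0.426334 + 0.520661 = 2.003218

H = 2.0032 bits/symbol


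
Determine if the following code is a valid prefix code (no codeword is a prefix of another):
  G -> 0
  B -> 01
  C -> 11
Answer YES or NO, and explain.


Checking each pair (does one codeword prefix another?):
  G='0' vs B='01': prefix -- VIOLATION

NO -- this is NOT a valid prefix code. G (0) is a prefix of B (01).


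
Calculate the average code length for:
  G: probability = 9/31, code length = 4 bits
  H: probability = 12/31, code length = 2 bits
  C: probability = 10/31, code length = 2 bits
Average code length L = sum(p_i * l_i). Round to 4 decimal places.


Weighted contributions p_i * l_i:
  G: (9/31) * 4 = 36/31
  H: (12/31) * 2 = 24/31
  C: (10/31) * 2 = 20/31
Sum = (36 + 24 + 20)/31 = 80/31

L = 80/31 = 2.5806 bits/symbol


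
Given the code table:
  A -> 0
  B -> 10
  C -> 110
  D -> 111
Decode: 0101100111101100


Decoding:
0 -> A
10 -> B
110 -> C
0 -> A
111 -> D
10 -> B
110 -> C
0 -> A


Result: ABCADBCA


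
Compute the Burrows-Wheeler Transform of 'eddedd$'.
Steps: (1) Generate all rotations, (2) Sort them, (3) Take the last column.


Rotations (sorted):
  0: $eddedd -> last char: d
  1: d$edded -> last char: d
  2: dd$edde -> last char: e
  3: ddedd$e -> last char: e
  4: dedd$ed -> last char: d
  5: edd$edd -> last char: d
  6: eddedd$ -> last char: $


BWT = ddeedd$


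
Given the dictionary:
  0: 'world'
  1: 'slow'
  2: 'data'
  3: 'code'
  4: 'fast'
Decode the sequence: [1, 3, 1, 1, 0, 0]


Look up each index in the dictionary:
  1 -> 'slow'
  3 -> 'code'
  1 -> 'slow'
  1 -> 'slow'
  0 -> 'world'
  0 -> 'world'

Decoded: "slow code slow slow world world"


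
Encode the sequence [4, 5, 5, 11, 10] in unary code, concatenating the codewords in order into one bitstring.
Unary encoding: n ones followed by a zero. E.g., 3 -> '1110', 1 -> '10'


Encode each number as n ones followed by a terminating 0:
  4 -> 11110 (5 bits)
  5 -> 111110 (6 bits)
  5 -> 111110 (6 bits)
  11 -> 111111111110 (12 bits)
  10 -> 11111111110 (11 bits)
Total length = 5 + 6 + 6 + 12 + 11 = 40 bits.

Unary([4, 5, 5, 11, 10]) = 1111011111011111011111111111011111111110 (40 bits)


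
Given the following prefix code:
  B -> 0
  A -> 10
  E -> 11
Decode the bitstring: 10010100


Decoding step by step:
Bits 10 -> A
Bits 0 -> B
Bits 10 -> A
Bits 10 -> A
Bits 0 -> B


Decoded message: ABAAB


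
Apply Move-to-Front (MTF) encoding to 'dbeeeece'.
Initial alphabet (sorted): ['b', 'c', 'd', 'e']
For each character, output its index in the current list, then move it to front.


MTF encoding:
'd': index 2 in ['b', 'c', 'd', 'e'] -> ['d', 'b', 'c', 'e']
'b': index 1 in ['d', 'b', 'c', 'e'] -> ['b', 'd', 'c', 'e']
'e': index 3 in ['b', 'd', 'c', 'e'] -> ['e', 'b', 'd', 'c']
'e': index 0 in ['e', 'b', 'd', 'c'] -> ['e', 'b', 'd', 'c']
'e': index 0 in ['e', 'b', 'd', 'c'] -> ['e', 'b', 'd', 'c']
'e': index 0 in ['e', 'b', 'd', 'c'] -> ['e', 'b', 'd', 'c']
'c': index 3 in ['e', 'b', 'd', 'c'] -> ['c', 'e', 'b', 'd']
'e': index 1 in ['c', 'e', 'b', 'd'] -> ['e', 'c', 'b', 'd']


Output: [2, 1, 3, 0, 0, 0, 3, 1]


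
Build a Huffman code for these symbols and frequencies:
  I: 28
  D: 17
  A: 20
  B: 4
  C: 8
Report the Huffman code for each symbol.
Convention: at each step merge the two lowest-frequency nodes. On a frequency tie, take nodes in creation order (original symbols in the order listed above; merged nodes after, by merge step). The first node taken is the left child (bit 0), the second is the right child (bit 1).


Huffman tree construction:
Step 1: Merge B(4) + C(8) = 12
Step 2: Merge (B+C)(12) + D(17) = 29
Step 3: Merge A(20) + I(28) = 48
Step 4: Merge ((B+C)+D)(29) + (A+I)(48) = 77
Read each symbol's code off the tree from the root (left child = 0, right child = 1).

Codes:
  I: 11 (length 2)
  D: 01 (length 2)
  A: 10 (length 2)
  B: 000 (length 3)
  C: 001 (length 3)
Average code length: 166/77 = 2.1558 bits/symbol


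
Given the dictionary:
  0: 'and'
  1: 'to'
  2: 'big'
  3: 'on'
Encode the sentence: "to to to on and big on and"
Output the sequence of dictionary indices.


Look up each word in the dictionary:
  'to' -> 1
  'to' -> 1
  'to' -> 1
  'on' -> 3
  'and' -> 0
  'big' -> 2
  'on' -> 3
  'and' -> 0

Encoded: [1, 1, 1, 3, 0, 2, 3, 0]


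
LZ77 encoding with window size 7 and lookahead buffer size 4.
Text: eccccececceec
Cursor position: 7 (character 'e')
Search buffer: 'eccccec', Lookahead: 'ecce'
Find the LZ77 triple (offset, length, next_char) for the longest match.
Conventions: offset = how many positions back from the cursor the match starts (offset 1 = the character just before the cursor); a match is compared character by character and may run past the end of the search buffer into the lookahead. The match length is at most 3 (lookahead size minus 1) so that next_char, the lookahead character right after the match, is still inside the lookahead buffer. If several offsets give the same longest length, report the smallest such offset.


Try each offset into the search buffer:
  offset=1 (pos 6, char 'c'): match length 0
  offset=2 (pos 5, char 'e'): match length 2
  offset=3 (pos 4, char 'c'): match length 0
  offset=4 (pos 3, char 'c'): match length 0
  offset=5 (pos 2, char 'c'): match length 0
  offset=6 (pos 1, char 'c'): match length 0
  offset=7 (pos 0, char 'e'): match length 3
Longest match has length 3 at offset 7.
next_char = character at position 7 + 3 = 10 -> 'e'

Best match: offset=7, length=3 (matching 'ecc' starting at position 0)
LZ77 triple: (7, 3, 'e')
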